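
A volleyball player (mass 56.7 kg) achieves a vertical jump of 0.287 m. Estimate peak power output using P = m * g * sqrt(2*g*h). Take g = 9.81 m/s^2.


2 * g * h = 2 * 9.81 * 0.287 = 5.63094
sqrt(5.63094) = 2.37296 m/s
P = 56.7 * 9.81 * 2.37296 = 1319.9 W

1319.9 W


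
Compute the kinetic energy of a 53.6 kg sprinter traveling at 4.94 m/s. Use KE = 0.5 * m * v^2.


Velocity squared = 24.4036
KE = 0.5 * 53.6 * 24.4036 = 654.02 J

654.02 J


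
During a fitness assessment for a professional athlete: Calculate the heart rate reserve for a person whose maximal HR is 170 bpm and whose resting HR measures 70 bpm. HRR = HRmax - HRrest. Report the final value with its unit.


HRmax = 170 bpm
HRrest = 70 bpm
HRR = 170 - 70 = 100 bpm

100 bpm


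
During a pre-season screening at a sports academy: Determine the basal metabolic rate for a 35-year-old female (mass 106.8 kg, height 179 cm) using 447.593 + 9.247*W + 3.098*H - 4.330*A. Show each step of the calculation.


BMR = 447.593 + 9.247*106.8 + 3.098*179 - 4.330*35
= 1838.16 kcal/day

1838.16 kcal/day


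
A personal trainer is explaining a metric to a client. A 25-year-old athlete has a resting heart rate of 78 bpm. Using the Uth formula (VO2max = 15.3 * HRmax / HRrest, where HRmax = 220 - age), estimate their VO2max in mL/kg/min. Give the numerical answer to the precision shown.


HRmax = 220 - 25 = 195 bpm
Ratio = HRmax / HRrest = 195 / 78 = 2.5
VO2max = 15.3 * 2.5 = 38.25 mL/kg/min

38.25 mL/kg/min


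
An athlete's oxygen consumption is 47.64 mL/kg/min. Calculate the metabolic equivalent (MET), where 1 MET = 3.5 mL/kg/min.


MET = VO2 / 3.5
= 47.64 / 3.5
= 13.61 METs

13.61 METs


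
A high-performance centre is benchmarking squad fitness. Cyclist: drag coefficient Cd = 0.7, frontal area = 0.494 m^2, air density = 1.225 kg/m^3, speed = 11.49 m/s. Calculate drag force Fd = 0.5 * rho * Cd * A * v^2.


v^2 = 11.49^2 = 132.0201
Fd = 0.5 * 1.225 * 0.7 * 0.494 * 132.0201
= 27.962 N

27.962 N


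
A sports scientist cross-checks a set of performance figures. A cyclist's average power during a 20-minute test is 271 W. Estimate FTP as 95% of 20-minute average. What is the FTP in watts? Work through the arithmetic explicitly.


FTP = 20-min power * 0.95
= 271 * 0.95
= 257.45 W

257.45 W


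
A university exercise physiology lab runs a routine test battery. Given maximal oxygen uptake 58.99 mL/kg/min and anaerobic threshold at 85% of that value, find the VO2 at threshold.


Percentage as decimal = 0.85
VO2 at AT = 58.99 * 0.85 = 50.14 mL/kg/min

50.14 mL/kg/min


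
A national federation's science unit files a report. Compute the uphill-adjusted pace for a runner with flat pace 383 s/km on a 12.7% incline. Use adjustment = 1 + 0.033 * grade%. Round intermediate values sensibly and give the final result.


Adjustment factor = 1 + 0.033 * 12.7 = 1.4191
Grade-adjusted pace = 383 * 1.4191 = 543.52 s/km

543.52 s/km


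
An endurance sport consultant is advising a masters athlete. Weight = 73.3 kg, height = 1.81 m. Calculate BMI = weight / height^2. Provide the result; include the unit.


height^2 = 1.81^2 = 3.2761
BMI = 73.3 / 3.2761 = 22.37 kg/m^2

22.37 kg/m^2


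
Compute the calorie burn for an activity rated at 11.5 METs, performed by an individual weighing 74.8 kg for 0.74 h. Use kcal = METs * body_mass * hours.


Product of METs and mass = 11.5 * 74.8 = 860.2
Total kcal = 860.2 * 0.74 = 636.55 kcal

636.55 kcal


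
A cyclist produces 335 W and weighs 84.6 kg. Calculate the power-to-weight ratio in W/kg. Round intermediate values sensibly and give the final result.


P/W = power / mass
= 335 / 84.6
= 3.96 W/kg

3.96 W/kg


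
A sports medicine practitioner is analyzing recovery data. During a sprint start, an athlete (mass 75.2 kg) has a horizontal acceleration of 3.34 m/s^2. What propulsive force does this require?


Propulsive force = mass * acceleration
= 75.2 kg * 3.34 m/s^2
= 251.17 N

251.17 N


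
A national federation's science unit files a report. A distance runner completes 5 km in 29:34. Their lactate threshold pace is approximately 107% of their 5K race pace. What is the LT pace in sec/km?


Convert to seconds: 29 min 34 s = 1774 s
Pace per km = 1774 / 5 = 354.8 s/km
LT pace = 354.8 * 1.07 = 379.64 s/km

379.64 s/km


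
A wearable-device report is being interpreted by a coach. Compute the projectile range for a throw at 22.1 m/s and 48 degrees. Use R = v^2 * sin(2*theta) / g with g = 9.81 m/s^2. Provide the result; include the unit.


Two times the angle = 96 degrees
sin(96) = 0.994522
R = 488.41 * 0.994522 / 9.81 = 49.514 m

49.514 m


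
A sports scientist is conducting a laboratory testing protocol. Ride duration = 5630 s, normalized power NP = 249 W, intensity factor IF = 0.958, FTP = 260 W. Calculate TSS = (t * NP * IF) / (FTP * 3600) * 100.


Numerator = 5630 * 249 * 0.958 = 1342991.46
Denominator = 260 * 3600 = 936000
TSS = 1342991.46 / 936000 * 100
= 143.48

143.48 TSS


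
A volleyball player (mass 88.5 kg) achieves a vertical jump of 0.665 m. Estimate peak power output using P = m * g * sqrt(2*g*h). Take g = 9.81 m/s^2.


2 * g * h = 2 * 9.81 * 0.665 = 13.0473
sqrt(13.0473) = 3.612105 m/s
P = 88.5 * 9.81 * 3.612105 = 3135.98 W

3135.98 W


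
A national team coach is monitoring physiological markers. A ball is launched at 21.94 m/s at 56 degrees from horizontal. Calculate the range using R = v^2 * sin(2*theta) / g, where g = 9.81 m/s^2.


sin(2 * 56) = sin(112) = 0.927184
v^2 = 21.94^2 = 481.3636
R = 481.3636 * 0.927184 / 9.81
= 45.496 m

45.496 m


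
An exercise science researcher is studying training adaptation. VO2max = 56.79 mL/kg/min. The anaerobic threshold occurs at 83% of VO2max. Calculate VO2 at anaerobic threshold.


AT fraction = 83 / 100 = 0.83
AT VO2 = 56.79 * 0.83
= 47.14 mL/kg/min

47.14 mL/kg/min


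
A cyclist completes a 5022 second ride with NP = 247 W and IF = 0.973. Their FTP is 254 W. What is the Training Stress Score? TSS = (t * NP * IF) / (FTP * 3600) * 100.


t * NP * IF = 5022 * 247 * 0.973 = 1206942.282
FTP * 3600 = 914400
TSS = (1206942.282 / 914400) * 100 = 131.99

131.99 TSS


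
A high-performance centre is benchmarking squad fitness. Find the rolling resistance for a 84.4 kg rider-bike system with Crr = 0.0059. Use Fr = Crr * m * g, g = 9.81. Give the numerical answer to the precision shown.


m * g = 84.4 * 9.81 = 827.964 N
Fr = 0.0059 * 827.964 = 4.885 N

4.885 N


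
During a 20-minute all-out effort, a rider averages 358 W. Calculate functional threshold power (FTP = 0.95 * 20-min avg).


FTP = 0.95 * 358
= 340.1 W

340.1 W


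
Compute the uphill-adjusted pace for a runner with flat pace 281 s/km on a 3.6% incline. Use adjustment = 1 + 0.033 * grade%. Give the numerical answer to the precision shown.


Adjustment factor = 1 + 0.033 * 3.6 = 1.1188
Grade-adjusted pace = 281 * 1.1188 = 314.38 s/km

314.38 s/km


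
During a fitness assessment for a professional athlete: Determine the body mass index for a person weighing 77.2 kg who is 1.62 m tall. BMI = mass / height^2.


BMI = mass / height^2
= 77.2 / 1.62^2
= 77.2 / 2.6244
= 29.42 kg/m^2

29.42 kg/m^2


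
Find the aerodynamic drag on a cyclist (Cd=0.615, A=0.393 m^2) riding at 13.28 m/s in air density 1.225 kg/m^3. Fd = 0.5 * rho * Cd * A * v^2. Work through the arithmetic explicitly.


Fd = 0.5 * 1.225 * 0.615 * 0.393 * 13.28^2
= 0.5 * 1.225 * 0.615 * 0.393 * 176.3584
= 26.108 N

26.108 N


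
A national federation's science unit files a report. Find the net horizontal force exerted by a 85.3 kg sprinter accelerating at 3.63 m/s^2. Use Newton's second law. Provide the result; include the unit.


Newton's second law: F = m * a
F = 85.3 * 3.63 = 309.64 N

309.64 N


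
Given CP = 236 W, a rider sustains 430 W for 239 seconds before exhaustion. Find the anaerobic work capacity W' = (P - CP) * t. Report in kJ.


Excess power = 430 - 236 = 194 W
Work above CP = 194 * 239 = 46366 J
W' = 46.366 kJ

46.366 kJ


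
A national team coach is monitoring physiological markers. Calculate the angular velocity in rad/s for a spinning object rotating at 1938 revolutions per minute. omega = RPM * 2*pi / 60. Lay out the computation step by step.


omega = RPM * 2*pi / 60
= 1938 * 6.28318531 / 60
= 202.947 rad/s

202.947 rad/s


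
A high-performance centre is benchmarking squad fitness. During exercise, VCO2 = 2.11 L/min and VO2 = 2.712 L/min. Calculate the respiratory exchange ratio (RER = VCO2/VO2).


RER = VCO2 / VO2
= 2.11 / 2.712
= 0.778

0.778


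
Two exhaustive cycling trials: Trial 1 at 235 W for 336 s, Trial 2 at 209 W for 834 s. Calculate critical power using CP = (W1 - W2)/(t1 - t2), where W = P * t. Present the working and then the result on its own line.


W1 = 235 * 336 = 78960 J
W2 = 209 * 834 = 174306 J
CP = (78960 - 174306) / (336 - 834)
= -95346 / -498
= 191.46 W

191.46 W


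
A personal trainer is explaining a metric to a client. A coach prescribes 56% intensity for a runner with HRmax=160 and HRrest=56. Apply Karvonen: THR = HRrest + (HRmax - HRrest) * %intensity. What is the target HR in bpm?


Heart rate reserve = 160 - 56 = 104
Intensity fraction = 56 / 100 = 0.56
THR = 56 + 104 * 0.56 = 114.24 bpm

114.24 bpm


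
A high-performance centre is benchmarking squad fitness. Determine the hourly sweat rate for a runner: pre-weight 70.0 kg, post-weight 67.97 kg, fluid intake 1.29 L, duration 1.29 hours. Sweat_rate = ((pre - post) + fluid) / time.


Mass lost = 70.0 - 67.97 = 2.03 kg
Add fluid consumed: 2.03 + 1.29 = 3.32 L total sweat
Sweat rate = 3.32 / 1.29 = 2.574 L/h

2.574 L/h


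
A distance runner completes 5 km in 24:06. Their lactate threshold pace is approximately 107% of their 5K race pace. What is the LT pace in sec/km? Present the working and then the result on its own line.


Convert to seconds: 24 min 6 s = 1446 s
Pace per km = 1446 / 5 = 289.2 s/km
LT pace = 289.2 * 1.07 = 309.44 s/km

309.44 s/km


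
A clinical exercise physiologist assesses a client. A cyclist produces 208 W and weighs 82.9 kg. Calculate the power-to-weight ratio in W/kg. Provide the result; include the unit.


P/W = power / mass
= 208 / 82.9
= 2.509 W/kg

2.509 W/kg


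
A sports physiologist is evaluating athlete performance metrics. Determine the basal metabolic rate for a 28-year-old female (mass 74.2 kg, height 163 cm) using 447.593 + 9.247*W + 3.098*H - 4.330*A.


BMR = 447.593 + 9.247*74.2 + 3.098*163 - 4.330*28
= 1517.45 kcal/day

1517.45 kcal/day


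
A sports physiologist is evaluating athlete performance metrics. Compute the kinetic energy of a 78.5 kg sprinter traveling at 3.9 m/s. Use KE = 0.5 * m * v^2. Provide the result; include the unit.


Velocity squared = 15.21
KE = 0.5 * 78.5 * 15.21 = 596.99 J

596.99 J


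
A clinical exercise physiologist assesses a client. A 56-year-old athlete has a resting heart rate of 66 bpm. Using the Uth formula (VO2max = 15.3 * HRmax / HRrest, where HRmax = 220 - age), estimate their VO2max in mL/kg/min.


HRmax = 220 - 56 = 164 bpm
Ratio = HRmax / HRrest = 164 / 66 = 2.4848
VO2max = 15.3 * 2.4848 = 38.02 mL/kg/min

38.02 mL/kg/min


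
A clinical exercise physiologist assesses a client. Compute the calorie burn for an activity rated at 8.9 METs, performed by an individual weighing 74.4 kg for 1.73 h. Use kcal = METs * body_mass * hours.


Product of METs and mass = 8.9 * 74.4 = 662.16
Total kcal = 662.16 * 1.73 = 1145.54 kcal

1145.54 kcal


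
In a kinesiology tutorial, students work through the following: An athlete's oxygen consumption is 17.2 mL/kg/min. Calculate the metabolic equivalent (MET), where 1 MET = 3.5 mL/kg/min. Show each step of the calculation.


MET = VO2 / 3.5
= 17.2 / 3.5
= 4.91 METs

4.91 METs


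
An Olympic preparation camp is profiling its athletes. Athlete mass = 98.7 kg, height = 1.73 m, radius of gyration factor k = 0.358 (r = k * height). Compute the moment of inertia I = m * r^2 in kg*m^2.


r = k * height = 0.358 * 1.73 = 0.61934 m
r^2 = 0.61934^2 = 0.383582
I = 98.7 * 0.383582 = 37.86 kg*m^2

37.86 kg*m^2


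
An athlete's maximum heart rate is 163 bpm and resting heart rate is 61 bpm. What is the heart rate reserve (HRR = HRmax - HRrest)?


HRR = HRmax - HRrest
= 163 - 61
= 102 bpm

102 bpm


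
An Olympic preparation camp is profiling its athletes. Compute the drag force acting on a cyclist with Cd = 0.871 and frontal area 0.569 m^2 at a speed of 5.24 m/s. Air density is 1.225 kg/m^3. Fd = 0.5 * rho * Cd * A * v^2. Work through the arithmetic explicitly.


Step 1: v^2 = 27.4576
Step 2: Fd = 0.5 * 1.225 * 0.871 * 0.569 * 27.4576
= 8.335 N

8.335 N


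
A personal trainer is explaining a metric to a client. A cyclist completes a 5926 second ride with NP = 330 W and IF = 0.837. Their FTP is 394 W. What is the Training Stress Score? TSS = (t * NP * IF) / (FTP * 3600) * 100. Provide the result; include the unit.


t * NP * IF = 5926 * 330 * 0.837 = 1636820.46
FTP * 3600 = 1418400
TSS = (1636820.46 / 1418400) * 100 = 115.4

115.4 TSS


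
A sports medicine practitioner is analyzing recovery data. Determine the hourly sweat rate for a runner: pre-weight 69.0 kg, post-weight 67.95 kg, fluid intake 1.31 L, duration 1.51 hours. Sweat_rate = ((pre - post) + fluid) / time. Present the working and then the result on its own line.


Mass lost = 69.0 - 67.95 = 1.05 kg
Add fluid consumed: 1.05 + 1.31 = 2.36 L total sweat
Sweat rate = 2.36 / 1.51 = 1.563 L/h

1.563 L/h


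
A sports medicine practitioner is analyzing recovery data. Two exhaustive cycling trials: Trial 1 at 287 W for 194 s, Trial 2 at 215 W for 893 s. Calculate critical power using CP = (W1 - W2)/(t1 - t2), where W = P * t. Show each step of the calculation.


W1 = 287 * 194 = 55678 J
W2 = 215 * 893 = 191995 J
CP = (55678 - 191995) / (194 - 893)
= -136317 / -699
= 195.02 W

195.02 W


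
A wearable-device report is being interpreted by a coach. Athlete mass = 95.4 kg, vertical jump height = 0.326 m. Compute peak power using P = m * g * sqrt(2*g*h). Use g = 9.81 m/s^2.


sqrt(2 * 9.81 * 0.326) = sqrt(6.39612) = 2.529055 m/s
P = 95.4 * 9.81 * 2.529055
= 2366.88 W

2366.88 W


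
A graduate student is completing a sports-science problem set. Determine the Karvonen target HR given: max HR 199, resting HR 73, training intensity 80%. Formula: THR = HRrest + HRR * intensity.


HRR = HRmax - HRrest = 199 - 73 = 126
THR = 73 + 126 * 0.8
= 173.8 bpm

173.8 bpm


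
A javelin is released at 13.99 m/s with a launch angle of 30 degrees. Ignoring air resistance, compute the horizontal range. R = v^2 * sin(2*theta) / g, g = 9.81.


Launch speed squared = 195.7201
sin(2 * 30 deg) = 0.866025
Range = 195.7201 * 0.866025 / 9.81
= 17.278 m

17.278 m


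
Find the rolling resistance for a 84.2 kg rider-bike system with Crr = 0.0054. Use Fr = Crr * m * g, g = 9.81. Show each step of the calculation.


m * g = 84.2 * 9.81 = 826.002 N
Fr = 0.0054 * 826.002 = 4.46 N

4.46 N


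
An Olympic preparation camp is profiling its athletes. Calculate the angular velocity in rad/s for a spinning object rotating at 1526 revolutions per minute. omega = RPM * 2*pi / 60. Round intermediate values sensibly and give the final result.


omega = RPM * 2*pi / 60
= 1526 * 6.28318531 / 60
= 159.802 rad/s

159.802 rad/s


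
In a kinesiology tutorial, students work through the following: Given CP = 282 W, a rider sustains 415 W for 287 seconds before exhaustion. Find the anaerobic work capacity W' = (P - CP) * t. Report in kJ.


Excess power = 415 - 282 = 133 W
Work above CP = 133 * 287 = 38171 J
W' = 38.171 kJ

38.171 kJ


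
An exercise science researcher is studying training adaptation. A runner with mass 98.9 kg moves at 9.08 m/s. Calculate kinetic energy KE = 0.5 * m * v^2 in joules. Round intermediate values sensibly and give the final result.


v^2 = 9.08^2 = 82.4464
KE = 0.5 * 98.9 * 82.4464
= 4076.97 J

4076.97 J


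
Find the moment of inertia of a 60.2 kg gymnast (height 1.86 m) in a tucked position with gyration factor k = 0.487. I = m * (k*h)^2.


Radius of gyration = 0.487 * 1.86 = 0.90582 m
I = 60.2 * 0.90582^2
= 60.2 * 0.82051
= 49.395 kg*m^2

49.395 kg*m^2


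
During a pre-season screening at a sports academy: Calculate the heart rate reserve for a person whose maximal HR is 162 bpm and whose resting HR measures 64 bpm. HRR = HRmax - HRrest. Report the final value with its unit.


HRmax = 162 bpm
HRrest = 64 bpm
HRR = 162 - 64 = 98 bpm

98 bpm


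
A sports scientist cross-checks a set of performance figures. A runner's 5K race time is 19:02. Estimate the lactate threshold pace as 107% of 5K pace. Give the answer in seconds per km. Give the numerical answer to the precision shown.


Total race time = 19*60 + 2 = 1142 seconds
5K pace = 1142 / 5 = 228.4 sec/km
LT pace = 228.4 * 1.07 = 244.39 sec/km

244.39 s/km


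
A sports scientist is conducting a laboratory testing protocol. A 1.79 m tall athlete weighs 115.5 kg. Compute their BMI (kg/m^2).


height^2 = 3.2041 m^2
BMI = 115.5 / 3.2041 = 36.05 kg/m^2

36.05 kg/m^2


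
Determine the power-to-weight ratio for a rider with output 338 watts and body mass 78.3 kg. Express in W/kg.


P/W = 338 / 78.3 = 4.317 W/kg

4.317 W/kg


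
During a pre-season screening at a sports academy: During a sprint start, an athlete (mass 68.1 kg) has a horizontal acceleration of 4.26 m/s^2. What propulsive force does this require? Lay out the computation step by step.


Propulsive force = mass * acceleration
= 68.1 kg * 4.26 m/s^2
= 290.11 N

290.11 N


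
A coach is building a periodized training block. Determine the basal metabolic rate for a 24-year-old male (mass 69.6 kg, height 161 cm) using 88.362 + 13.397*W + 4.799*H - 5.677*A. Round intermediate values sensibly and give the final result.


BMR = 88.362 + 13.397*69.6 + 4.799*161 - 5.677*24
= 1657.18 kcal/day

1657.18 kcal/day


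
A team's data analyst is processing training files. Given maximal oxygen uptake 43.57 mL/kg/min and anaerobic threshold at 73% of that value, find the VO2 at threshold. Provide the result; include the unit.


Percentage as decimal = 0.73
VO2 at AT = 43.57 * 0.73 = 31.81 mL/kg/min

31.81 mL/kg/min


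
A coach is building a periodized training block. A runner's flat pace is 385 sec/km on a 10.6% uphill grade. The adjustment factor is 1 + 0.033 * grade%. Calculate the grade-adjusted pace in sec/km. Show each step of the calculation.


Factor = 1 + 0.033 * 10.6 = 1.3498
Adjusted pace = 385 * 1.3498
= 519.67 sec/km

519.67 s/km


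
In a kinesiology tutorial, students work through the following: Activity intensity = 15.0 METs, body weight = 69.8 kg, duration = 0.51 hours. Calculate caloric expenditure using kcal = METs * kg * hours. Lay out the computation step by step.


kcal = 15.0 * 69.8 * 0.51
= 1047.0 * 0.51
= 533.97 kcal

533.97 kcal


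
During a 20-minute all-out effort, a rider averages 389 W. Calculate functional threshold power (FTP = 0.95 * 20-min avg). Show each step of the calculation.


FTP = 0.95 * 389
= 369.55 W

369.55 W


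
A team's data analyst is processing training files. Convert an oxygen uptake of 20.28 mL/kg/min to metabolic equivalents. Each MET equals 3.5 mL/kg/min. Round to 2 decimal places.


One MET = 3.5 mL/kg/min
Number of METs = 20.28 / 3.5
= 5.79 METs

5.79 METs


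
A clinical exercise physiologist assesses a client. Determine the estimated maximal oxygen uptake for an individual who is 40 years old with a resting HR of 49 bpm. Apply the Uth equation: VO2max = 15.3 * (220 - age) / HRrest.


HRmax = 220 - 40 = 180
VO2max = 15.3 * (180 / 49)
= 15.3 * 3.6735
= 56.2 mL/kg/min

56.2 mL/kg/min


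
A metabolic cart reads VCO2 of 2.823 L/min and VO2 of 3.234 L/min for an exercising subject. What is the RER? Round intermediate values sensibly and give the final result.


RER = VCO2 / VO2 = 2.823 / 3.234 = 0.8729

0.8729


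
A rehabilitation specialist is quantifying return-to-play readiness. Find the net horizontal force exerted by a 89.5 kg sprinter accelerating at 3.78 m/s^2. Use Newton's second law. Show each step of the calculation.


Newton's second law: F = m * a
F = 89.5 * 3.78 = 338.31 N

338.31 N


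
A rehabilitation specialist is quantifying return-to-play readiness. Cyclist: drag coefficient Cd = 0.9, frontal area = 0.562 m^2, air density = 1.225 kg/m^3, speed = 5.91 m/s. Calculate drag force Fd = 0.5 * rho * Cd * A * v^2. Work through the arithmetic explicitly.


v^2 = 5.91^2 = 34.9281
Fd = 0.5 * 1.225 * 0.9 * 0.562 * 34.9281
= 10.821 N

10.821 N


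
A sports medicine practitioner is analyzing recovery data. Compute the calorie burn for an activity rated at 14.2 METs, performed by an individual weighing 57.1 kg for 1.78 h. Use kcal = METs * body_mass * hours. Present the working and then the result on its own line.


Product of METs and mass = 14.2 * 57.1 = 810.82
Total kcal = 810.82 * 1.78 = 1443.26 kcal

1443.26 kcal


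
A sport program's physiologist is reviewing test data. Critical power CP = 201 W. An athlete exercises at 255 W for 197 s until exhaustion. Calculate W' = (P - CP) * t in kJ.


P - CP = 255 - 201 = 54 W
W' = 54 * 197 = 10638 J
= 10638 / 1000 = 10.638 kJ

10.638 kJ


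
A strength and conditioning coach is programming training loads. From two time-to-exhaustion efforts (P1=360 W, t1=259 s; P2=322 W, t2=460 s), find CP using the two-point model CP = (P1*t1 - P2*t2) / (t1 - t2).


Work in trial 1 = 93240 J
Work in trial 2 = 148120 J
Delta work = -54880 J
Delta time = -201 s
CP = -54880 / -201 = 273.03 W

273.03 W


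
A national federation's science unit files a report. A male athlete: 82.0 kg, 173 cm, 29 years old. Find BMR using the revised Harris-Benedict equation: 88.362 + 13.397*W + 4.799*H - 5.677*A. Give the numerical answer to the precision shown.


Intercept = 88.362
Weight contribution = 13.397 * 82.0 = 1098.554
Height contribution = 4.799 * 173 = 830.227
Age contribution = 5.677 * 29 = 164.633
BMR = 88.362 + 1098.554 + 830.227 - 164.633
= 1852.51 kcal/day

1852.51 kcal/day


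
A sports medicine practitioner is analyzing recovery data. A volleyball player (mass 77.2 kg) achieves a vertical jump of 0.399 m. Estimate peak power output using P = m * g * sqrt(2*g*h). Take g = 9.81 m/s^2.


2 * g * h = 2 * 9.81 * 0.399 = 7.82838
sqrt(7.82838) = 2.797924 m/s
P = 77.2 * 9.81 * 2.797924 = 2118.96 W

2118.96 W


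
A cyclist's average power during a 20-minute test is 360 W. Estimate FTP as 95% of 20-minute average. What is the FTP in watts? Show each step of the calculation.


FTP = 20-min power * 0.95
= 360 * 0.95
= 342.0 W

342.0 W


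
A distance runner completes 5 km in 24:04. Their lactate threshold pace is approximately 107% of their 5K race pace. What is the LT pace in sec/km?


Convert to seconds: 24 min 4 s = 1444 s
Pace per km = 1444 / 5 = 288.8 s/km
LT pace = 288.8 * 1.07 = 309.02 s/km

309.02 s/km


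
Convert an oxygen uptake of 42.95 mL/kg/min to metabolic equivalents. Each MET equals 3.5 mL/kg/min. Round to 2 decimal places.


One MET = 3.5 mL/kg/min
Number of METs = 42.95 / 3.5
= 12.27 METs

12.27 METs


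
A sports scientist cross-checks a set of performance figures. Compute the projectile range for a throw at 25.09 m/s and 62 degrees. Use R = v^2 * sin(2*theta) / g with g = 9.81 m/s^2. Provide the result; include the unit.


Two times the angle = 124 degrees
sin(124) = 0.829038
R = 629.5081 * 0.829038 / 9.81 = 53.199 m

53.199 m


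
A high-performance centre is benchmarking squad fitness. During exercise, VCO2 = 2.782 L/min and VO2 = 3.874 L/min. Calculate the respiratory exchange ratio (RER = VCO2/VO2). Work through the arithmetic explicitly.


RER = VCO2 / VO2
= 2.782 / 3.874
= 0.7181

0.7181


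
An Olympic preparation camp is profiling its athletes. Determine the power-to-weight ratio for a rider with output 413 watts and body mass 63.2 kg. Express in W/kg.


P/W = 413 / 63.2 = 6.535 W/kg

6.535 W/kg


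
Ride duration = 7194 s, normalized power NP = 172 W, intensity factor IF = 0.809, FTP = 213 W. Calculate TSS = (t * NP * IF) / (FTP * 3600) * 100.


Numerator = 7194 * 172 * 0.809 = 1001030.712
Denominator = 213 * 3600 = 766800
TSS = 1001030.712 / 766800 * 100
= 130.55

130.55 TSS


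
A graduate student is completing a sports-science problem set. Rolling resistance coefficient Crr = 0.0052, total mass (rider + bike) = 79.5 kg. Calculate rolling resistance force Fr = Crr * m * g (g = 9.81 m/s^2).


Fr = Crr * m * g
= 0.0052 * 79.5 * 9.81
= 4.055 N

4.055 N


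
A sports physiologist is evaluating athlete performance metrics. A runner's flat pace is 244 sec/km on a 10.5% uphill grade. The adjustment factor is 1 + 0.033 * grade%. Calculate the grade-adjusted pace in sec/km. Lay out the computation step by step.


Factor = 1 + 0.033 * 10.5 = 1.3465
Adjusted pace = 244 * 1.3465
= 328.55 sec/km

328.55 s/km


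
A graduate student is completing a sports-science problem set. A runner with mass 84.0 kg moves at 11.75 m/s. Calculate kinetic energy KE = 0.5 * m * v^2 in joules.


v^2 = 11.75^2 = 138.0625
KE = 0.5 * 84.0 * 138.0625
= 5798.63 J

5798.63 J


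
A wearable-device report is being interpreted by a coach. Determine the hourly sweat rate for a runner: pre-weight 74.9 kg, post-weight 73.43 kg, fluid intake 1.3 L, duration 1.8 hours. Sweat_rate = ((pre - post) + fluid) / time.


Mass lost = 74.9 - 73.43 = 1.47 kg
Add fluid consumed: 1.47 + 1.3 = 2.77 L total sweat
Sweat rate = 2.77 / 1.8 = 1.539 L/h

1.539 L/h


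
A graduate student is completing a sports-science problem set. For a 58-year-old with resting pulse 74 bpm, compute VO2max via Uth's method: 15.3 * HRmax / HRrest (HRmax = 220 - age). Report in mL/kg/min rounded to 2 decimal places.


Step 1: HRmax = 220 - 58 = 162 bpm
Step 2: Ratio = 162 / 74 = 2.1892
Step 3: VO2max = 15.3 * 2.1892 = 33.49 mL/kg/min

33.49 mL/kg/min


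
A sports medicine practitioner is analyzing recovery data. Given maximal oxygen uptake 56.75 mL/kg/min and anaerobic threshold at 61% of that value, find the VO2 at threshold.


Percentage as decimal = 0.61
VO2 at AT = 56.75 * 0.61 = 34.62 mL/kg/min

34.62 mL/kg/min


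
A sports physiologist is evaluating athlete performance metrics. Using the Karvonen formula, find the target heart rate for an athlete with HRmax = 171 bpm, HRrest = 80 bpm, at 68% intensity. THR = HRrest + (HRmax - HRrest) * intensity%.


HRR = 171 - 80 = 91
THR = 80 + 91 * 0.68
= 80 + 61.88
= 141.88 bpm

141.88 bpm


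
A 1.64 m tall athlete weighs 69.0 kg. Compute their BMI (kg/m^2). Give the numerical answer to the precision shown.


height^2 = 2.6896 m^2
BMI = 69.0 / 2.6896 = 25.65 kg/m^2

25.65 kg/m^2


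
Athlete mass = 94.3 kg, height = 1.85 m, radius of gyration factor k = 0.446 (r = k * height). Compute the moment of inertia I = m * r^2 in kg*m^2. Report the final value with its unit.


r = k * height = 0.446 * 1.85 = 0.8251 m
r^2 = 0.8251^2 = 0.68079
I = 94.3 * 0.68079 = 64.198 kg*m^2

64.198 kg*m^2


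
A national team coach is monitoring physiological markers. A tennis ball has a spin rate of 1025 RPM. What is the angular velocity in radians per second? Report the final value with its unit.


Convert RPM to rad/s: multiply by 2*pi and divide by 60
omega = 1025 * 2 * pi / 60
= 107.338 rad/s

107.338 rad/s


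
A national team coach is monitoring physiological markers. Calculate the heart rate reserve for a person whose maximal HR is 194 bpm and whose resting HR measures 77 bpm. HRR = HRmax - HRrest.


HRmax = 194 bpm
HRrest = 77 bpm
HRR = 194 - 77 = 117 bpm

117 bpm


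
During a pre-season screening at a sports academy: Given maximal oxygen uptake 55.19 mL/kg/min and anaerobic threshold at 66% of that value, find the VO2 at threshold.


Percentage as decimal = 0.66
VO2 at AT = 55.19 * 0.66 = 36.43 mL/kg/min

36.43 mL/kg/min


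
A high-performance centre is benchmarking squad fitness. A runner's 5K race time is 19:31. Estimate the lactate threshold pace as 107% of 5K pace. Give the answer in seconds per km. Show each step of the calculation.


Total race time = 19*60 + 31 = 1171 seconds
5K pace = 1171 / 5 = 234.2 sec/km
LT pace = 234.2 * 1.07 = 250.59 sec/km

250.59 s/km


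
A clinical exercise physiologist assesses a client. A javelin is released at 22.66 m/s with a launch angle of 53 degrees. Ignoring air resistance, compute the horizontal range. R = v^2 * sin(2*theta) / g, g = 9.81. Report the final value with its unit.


Launch speed squared = 513.4756
sin(2 * 53 deg) = 0.961262
Range = 513.4756 * 0.961262 / 9.81
= 50.314 m

50.314 m


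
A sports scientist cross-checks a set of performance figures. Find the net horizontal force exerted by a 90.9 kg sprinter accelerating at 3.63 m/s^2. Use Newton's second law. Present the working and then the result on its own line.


Newton's second law: F = m * a
F = 90.9 * 3.63 = 329.97 N

329.97 N


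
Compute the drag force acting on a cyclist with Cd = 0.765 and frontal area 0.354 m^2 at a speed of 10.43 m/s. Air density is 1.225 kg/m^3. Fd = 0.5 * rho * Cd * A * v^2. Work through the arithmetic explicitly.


Step 1: v^2 = 108.7849
Step 2: Fd = 0.5 * 1.225 * 0.765 * 0.354 * 108.7849
= 18.044 N

18.044 N


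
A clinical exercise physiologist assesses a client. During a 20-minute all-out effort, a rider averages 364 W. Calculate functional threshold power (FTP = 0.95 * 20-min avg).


FTP = 0.95 * 364
= 345.8 W

345.8 W


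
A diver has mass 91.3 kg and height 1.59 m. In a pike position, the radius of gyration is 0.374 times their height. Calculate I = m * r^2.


r = 0.374 * 1.59 = 0.59466 m
I = m * r^2 = 91.3 * 0.353621 = 32.286 kg*m^2

32.286 kg*m^2


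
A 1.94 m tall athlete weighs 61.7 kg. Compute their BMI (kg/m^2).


height^2 = 3.7636 m^2
BMI = 61.7 / 3.7636 = 16.39 kg/m^2

16.39 kg/m^2


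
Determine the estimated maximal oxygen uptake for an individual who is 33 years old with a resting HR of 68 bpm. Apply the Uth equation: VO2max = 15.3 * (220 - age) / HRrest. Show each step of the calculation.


HRmax = 220 - 33 = 187
VO2max = 15.3 * (187 / 68)
= 15.3 * 2.75
= 42.08 mL/kg/min

42.08 mL/kg/min


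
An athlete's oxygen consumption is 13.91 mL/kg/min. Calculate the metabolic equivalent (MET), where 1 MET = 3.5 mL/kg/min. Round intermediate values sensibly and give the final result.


MET = VO2 / 3.5
= 13.91 / 3.5
= 3.97 METs

3.97 METs


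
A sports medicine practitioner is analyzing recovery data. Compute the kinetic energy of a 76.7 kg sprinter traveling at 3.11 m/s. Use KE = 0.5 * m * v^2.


Velocity squared = 9.6721
KE = 0.5 * 76.7 * 9.6721 = 370.93 J

370.93 J


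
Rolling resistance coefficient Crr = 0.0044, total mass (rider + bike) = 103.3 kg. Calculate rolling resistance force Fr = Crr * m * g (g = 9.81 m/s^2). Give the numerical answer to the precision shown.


Fr = Crr * m * g
= 0.0044 * 103.3 * 9.81
= 4.459 N

4.459 N


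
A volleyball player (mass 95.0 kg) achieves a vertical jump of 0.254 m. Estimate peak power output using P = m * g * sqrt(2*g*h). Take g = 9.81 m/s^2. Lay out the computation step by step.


2 * g * h = 2 * 9.81 * 0.254 = 4.98348
sqrt(4.98348) = 2.232371 m/s
P = 95.0 * 9.81 * 2.232371 = 2080.46 W

2080.46 W


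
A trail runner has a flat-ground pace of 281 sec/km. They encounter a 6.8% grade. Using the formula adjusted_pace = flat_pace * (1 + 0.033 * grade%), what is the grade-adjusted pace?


Grade factor = 1 + 0.033 * 6.8 = 1.2244
Adjusted = 281 * 1.2244 = 344.06 sec/km

344.06 s/km


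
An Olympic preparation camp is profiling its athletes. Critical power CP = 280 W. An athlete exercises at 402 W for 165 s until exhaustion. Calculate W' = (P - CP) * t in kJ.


P - CP = 402 - 280 = 122 W
W' = 122 * 165 = 20130 J
= 20130 / 1000 = 20.13 kJ

20.13 kJ


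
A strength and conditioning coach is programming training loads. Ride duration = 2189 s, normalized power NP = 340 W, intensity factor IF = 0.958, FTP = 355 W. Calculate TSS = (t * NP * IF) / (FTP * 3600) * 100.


Numerator = 2189 * 340 * 0.958 = 713001.08
Denominator = 355 * 3600 = 1278000
TSS = 713001.08 / 1278000 * 100
= 55.79

55.79 TSS


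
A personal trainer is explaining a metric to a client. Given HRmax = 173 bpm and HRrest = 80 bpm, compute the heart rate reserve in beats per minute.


Heart rate reserve = maximum HR minus resting HR
HRR = 173 - 80 = 93 bpm

93 bpm


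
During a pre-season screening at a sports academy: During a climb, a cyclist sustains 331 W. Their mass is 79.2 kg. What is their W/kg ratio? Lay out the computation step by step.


Power-to-weight = 331 W / 79.2 kg
= 4.179 W/kg

4.179 W/kg


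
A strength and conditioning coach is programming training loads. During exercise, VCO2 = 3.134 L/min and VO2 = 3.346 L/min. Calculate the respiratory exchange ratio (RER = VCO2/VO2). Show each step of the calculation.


RER = VCO2 / VO2
= 3.134 / 3.346
= 0.9366

0.9366


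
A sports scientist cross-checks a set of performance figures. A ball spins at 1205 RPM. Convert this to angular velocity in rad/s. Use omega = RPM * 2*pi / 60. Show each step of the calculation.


omega = 1205 * 2 * pi / 60
= 1205 * 6.28318531 / 60
= 7571.238 / 60
= 126.187 rad/s

126.187 rad/s


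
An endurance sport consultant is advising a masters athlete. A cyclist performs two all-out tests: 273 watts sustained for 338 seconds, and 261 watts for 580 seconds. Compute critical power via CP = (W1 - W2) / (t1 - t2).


W1 = P1 * t1 = 273 * 338 = 92274 J
W2 = P2 * t2 = 261 * 580 = 151380 J
CP = (92274 - 151380) / (338 - 580)
= 244.24 W

244.24 W


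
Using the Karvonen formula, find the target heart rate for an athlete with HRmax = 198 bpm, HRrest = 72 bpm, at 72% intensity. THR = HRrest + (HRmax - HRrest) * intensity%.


HRR = 198 - 72 = 126
THR = 72 + 126 * 0.72
= 72 + 90.72
= 162.72 bpm

162.72 bpm


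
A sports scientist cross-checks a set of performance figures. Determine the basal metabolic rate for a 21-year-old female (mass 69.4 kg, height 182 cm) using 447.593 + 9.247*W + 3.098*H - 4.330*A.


BMR = 447.593 + 9.247*69.4 + 3.098*182 - 4.330*21
= 1562.24 kcal/day

1562.24 kcal/day


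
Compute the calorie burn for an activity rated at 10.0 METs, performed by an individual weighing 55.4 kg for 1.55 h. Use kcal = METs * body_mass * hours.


Product of METs and mass = 10.0 * 55.4 = 554.0
Total kcal = 554.0 * 1.55 = 858.7 kcal

858.7 kcal


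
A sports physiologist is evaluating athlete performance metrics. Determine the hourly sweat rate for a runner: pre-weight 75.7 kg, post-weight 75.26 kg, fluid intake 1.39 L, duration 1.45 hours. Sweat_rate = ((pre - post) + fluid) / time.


Mass lost = 75.7 - 75.26 = 0.44 kg
Add fluid consumed: 0.44 + 1.39 = 1.83 L total sweat
Sweat rate = 1.83 / 1.45 = 1.262 L/h

1.262 L/h


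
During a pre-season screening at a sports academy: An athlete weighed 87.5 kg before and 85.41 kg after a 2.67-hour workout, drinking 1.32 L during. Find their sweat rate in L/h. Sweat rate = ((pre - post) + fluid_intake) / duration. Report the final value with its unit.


Body mass change = 2.09 kg
Total sweat loss = 2.09 + 1.32 = 3.41 L
Rate = 3.41 / 2.67 = 1.277 L/h

1.277 L/h


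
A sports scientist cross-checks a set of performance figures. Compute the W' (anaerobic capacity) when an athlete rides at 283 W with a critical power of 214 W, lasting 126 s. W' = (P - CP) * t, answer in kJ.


Above-CP power = 69 W
Duration = 126 s
W' = 69 * 126 = 8694 J
Convert: 8694 / 1000 = 8.694 kJ

8.694 kJ


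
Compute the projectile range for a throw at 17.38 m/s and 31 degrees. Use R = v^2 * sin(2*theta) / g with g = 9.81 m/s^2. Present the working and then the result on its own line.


Two times the angle = 62 degrees
sin(62) = 0.882948
R = 302.0644 * 0.882948 / 9.81 = 27.187 m

27.187 m


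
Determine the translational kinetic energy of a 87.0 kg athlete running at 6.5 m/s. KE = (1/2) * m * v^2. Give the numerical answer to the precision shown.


KE = 0.5 * m * v^2
= 0.5 * 87.0 * 6.5^2
= 0.5 * 87.0 * 42.25
= 1837.88 J

1837.88 J


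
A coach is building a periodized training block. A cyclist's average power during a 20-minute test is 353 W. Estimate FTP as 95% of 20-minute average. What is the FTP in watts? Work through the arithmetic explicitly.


FTP = 20-min power * 0.95
= 353 * 0.95
= 335.35 W

335.35 W


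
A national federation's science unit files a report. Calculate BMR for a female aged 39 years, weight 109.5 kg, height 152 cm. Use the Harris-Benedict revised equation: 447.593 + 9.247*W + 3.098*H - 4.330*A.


Substituting values:
W term = 9.247 * 109.5 = 1012.5465
H term = 3.098 * 152 = 470.896
A term = 4.330 * 39 = 168.87
BMR = 1762.17 kcal/day

1762.17 kcal/day


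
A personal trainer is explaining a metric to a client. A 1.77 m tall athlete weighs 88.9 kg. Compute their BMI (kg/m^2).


height^2 = 3.1329 m^2
BMI = 88.9 / 3.1329 = 28.38 kg/m^2

28.38 kg/m^2


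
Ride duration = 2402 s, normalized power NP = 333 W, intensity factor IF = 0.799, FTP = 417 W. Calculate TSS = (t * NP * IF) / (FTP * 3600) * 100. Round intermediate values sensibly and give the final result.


Numerator = 2402 * 333 * 0.799 = 639092.934
Denominator = 417 * 3600 = 1501200
TSS = 639092.934 / 1501200 * 100
= 42.57

42.57 TSS


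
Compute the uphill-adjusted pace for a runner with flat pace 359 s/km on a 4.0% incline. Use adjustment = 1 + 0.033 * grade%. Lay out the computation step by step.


Adjustment factor = 1 + 0.033 * 4.0 = 1.132
Grade-adjusted pace = 359 * 1.132 = 406.39 s/km

406.39 s/km


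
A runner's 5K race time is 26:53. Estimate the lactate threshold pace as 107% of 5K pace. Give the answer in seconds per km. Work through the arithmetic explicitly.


Total race time = 26*60 + 53 = 1613 seconds
5K pace = 1613 / 5 = 322.6 sec/km
LT pace = 322.6 * 1.07 = 345.18 sec/km

345.18 s/km


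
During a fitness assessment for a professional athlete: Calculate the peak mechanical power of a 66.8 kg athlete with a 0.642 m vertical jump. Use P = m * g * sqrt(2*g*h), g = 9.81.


First, sqrt(2gh) = sqrt(2 * 9.81 * 0.642)
= sqrt(12.59604) = 3.54909 m/s
Power = 66.8 * 9.81 * 3.54909 = 2325.75 W

2325.75 W


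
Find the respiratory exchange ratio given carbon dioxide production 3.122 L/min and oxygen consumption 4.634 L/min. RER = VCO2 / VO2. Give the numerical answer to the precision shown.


VCO2 = 3.122 L/min
VO2 = 4.634 L/min
RER = 3.122 / 4.634 = 0.6737

0.6737


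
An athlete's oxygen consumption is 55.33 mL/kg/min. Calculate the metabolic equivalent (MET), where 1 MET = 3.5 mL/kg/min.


MET = VO2 / 3.5
= 55.33 / 3.5
= 15.81 METs

15.81 METs


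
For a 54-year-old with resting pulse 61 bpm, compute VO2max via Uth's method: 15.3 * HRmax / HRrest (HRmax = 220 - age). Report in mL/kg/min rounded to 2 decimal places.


Step 1: HRmax = 220 - 54 = 166 bpm
Step 2: Ratio = 166 / 61 = 2.7213
Step 3: VO2max = 15.3 * 2.7213 = 41.64 mL/kg/min

41.64 mL/kg/min


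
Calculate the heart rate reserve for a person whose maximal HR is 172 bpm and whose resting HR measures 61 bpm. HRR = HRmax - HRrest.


HRmax = 172 bpm
HRrest = 61 bpm
HRR = 172 - 61 = 111 bpm

111 bpm


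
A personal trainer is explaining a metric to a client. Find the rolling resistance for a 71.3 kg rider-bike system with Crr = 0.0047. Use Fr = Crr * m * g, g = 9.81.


m * g = 71.3 * 9.81 = 699.453 N
Fr = 0.0047 * 699.453 = 3.287 N

3.287 N


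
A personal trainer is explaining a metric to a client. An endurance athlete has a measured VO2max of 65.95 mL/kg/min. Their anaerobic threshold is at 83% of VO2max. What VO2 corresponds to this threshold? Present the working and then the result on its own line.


Anaerobic threshold VO2 = VO2max * 83%
= 65.95 * 0.83
= 54.74 mL/kg/min

54.74 mL/kg/min
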